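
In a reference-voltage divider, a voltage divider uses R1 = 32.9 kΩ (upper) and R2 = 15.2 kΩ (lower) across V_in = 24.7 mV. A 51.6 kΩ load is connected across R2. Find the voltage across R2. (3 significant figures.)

The load sits in parallel with R2, giving an effective lower resistance R2' = R2·R_L/(R2+R_L) = 11.74 kΩ.
Voltage divider with the loaded lower leg: V_out = 24.7 × 11.74/(32.9 + 11.74) = 24.7 × 0.2630 = 6.496 mV.
(Unloaded it would be 7.81 mV; the load pulls it down.)

V_out ≈ 6.50 mV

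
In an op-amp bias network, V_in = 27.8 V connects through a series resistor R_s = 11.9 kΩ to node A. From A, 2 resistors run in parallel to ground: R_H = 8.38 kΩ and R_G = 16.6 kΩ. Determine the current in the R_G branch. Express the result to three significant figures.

I ≈ 0.534 mA

Combine the parallel branches: R_p = (1/8.38 + 1/16.6)⁻¹ = 5.569 kΩ.
V_A by voltage divider: V_A = 27.8 × 5.569/(11.9 + 5.569) = 8.862 V.
I(R_G) = V_A / R_G = 8.862/16.6 = 0.5339 mA.
(Check via current divider: I_total = 1.591 mA; share G_k/ΣG = 0.3355 → same result.)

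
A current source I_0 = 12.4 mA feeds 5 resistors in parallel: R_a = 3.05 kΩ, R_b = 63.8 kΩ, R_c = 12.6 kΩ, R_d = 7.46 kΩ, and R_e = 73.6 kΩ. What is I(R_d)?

Total conductance ΣG = 1/3.05 + 1/63.8 + 1/12.6 + 1/7.46 + 1/73.6 = 0.5705 (units of 1/kΩ).
R_d takes the fraction G_k/ΣG = 0.1340/0.5705 = 0.2349, so I = 12.4 × 0.2349 = 2.913 mA.

I ≈ 2.91 mA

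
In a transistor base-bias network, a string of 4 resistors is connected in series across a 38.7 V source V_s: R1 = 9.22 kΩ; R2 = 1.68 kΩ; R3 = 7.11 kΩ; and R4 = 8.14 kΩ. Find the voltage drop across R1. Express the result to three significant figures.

V ≈ 13.6 V

Series total: ΣR = 9.22 + 1.68 + 7.11 + 8.14 = 26.15 kΩ.
By the voltage-divider rule, V = 38.7 × 9.220/26.15 = 13.64 V.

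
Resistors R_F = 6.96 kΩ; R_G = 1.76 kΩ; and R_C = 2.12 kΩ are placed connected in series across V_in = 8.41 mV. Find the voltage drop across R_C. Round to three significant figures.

ΣR = 6.96 + 1.76 + 2.12 = 10.84 kΩ.
By the voltage-divider rule, V = 8.41 × 2.120/10.84 = 1.645 mV.

V ≈ 1.64 mV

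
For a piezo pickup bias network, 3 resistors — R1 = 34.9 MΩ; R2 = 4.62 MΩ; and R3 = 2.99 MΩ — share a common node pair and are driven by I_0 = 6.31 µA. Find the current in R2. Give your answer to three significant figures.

Total conductance ΣG = 1/34.9 + 1/4.62 + 1/2.99 = 0.5796 (units of 1/MΩ).
R2 takes the fraction G_k/ΣG = 0.2165/0.5796 = 0.3735, so I = 6.31 × 0.3735 = 2.357 µA.

I ≈ 2.36 µA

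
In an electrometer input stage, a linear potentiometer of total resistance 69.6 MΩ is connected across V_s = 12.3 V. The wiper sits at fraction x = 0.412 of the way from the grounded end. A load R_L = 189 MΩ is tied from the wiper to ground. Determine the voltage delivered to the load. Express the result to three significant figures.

The pot divides into 40.92 MΩ above the wiper and 28.68 MΩ below.
Lower segment in parallel with the load: 28.68 ‖ 189 = 24.90 MΩ.
Loaded-divider output: V_out = 12.3 × 0.3783 = 4.653 V.

V_out ≈ 4.65 V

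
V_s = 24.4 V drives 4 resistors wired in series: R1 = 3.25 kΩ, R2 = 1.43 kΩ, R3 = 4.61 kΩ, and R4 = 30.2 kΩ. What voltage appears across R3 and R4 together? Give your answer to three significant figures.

ΣR = 3.25 + 1.43 + 4.61 + 30.2 = 39.49 kΩ.
R_{R3..R4} = 4.61 + 30.2 = 34.81 kΩ.
Voltage divider: V = V_s · (34.81 / 39.49) = 24.4 × 0.8815 = 21.51 V.

V ≈ 21.5 V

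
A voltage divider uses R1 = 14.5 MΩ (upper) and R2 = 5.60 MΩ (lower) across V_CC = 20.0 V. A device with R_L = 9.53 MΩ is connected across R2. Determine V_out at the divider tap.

The load sits in parallel with R2, giving an effective lower resistance R2' = R2·R_L/(R2+R_L) = 3.527 MΩ.
Now apply the divider: V_out = 20.0 × 0.1957 = 3.913 V.
(Unloaded it would be 5.57 V; the load pulls it down.)

V_out ≈ 3.91 V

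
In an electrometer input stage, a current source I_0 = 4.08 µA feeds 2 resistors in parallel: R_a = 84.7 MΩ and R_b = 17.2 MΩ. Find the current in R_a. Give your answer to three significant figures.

Two-branch current divider: I_k = I_0 · R_other/(R_1 + R_2).
I(R_a) = 4.08 × 17.2/(84.7 + 17.2) = 4.08 × 0.1688 = 0.6887 µA.

I ≈ 0.689 µA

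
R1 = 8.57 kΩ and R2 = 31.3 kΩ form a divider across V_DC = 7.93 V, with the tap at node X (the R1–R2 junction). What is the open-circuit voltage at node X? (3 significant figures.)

V_th ≈ 6.23 V

V_th is the unloaded tap voltage: V_DC · R2/(R1+R2) = 7.93 × 0.7851 = 6.225 V.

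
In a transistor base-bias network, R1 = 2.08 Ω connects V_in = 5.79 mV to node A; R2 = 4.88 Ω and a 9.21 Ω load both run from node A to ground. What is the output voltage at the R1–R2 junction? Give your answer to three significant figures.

The load sits in parallel with R2, giving an effective lower resistance R2' = R2·R_L/(R2+R_L) = 3.190 Ω.
Then V_out = V_in · R2'/(R1 + R2') = 5.79 × 3.190/5.270 = 3.505 mV.

V_out ≈ 3.50 mV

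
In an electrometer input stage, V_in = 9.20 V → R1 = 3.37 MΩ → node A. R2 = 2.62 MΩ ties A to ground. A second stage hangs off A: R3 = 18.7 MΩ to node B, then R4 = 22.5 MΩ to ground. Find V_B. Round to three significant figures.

Node A sees R2 in parallel with the series input of stage 2, R3 + R4 = 41.20 MΩ.
R2 ‖ (R3+R4) = 2.463 MΩ.
First divider: V_A = V_in · 2.463/(3.37 + 2.463) = 3.885 V.
Then the unloaded second divider: V_B = V_A × R4/(R3+R4) = 3.885 × 0.5461 = 2.122 V.

V_B ≈ 2.12 V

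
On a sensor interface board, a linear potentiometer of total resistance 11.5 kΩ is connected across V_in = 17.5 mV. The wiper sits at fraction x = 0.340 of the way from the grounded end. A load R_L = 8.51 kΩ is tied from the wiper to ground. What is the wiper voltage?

The pot divides into 7.590 kΩ above the wiper and 3.910 kΩ below.
Lower segment in parallel with the load: 3.910 ‖ 8.51 = 2.679 kΩ.
V_out = 17.5 × 2.679/(7.590 + 2.679) = 4.566 mV.

V_out ≈ 4.57 mV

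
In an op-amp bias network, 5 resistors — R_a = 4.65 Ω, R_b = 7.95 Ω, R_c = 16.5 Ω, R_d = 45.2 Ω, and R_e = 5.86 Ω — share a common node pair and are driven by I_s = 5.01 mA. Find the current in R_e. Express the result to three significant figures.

I ≈ 1.44 mA

ΣG = 1/4.65 + 1/7.95 + 1/16.5 + 1/45.2 + 1/5.86 = 0.5942.
By the current-divider rule, I = I_s · G_k/ΣG = 5.01 × 0.2872 = 1.439 mA.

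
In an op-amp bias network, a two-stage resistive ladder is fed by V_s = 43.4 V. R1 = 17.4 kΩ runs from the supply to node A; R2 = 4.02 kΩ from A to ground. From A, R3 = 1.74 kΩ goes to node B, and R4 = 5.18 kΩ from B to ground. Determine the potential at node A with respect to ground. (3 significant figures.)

Looking into the second stage from A: R3 + R4 = 6.920 kΩ appears in parallel with R2.
Effective lower resistance at A: R2 ‖ 6.920 = 2.543 kΩ.
First divider: V_A = V_s · 2.543/(17.4 + 2.543) = 5.534 V.

V_A ≈ 5.53 V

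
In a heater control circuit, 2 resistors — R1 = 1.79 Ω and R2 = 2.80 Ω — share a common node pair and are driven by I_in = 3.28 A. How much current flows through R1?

Two-branch current divider: I_k = I_in · R_other/(R_1 + R_2).
I(R1) = 3.28 × 2.80/(1.79 + 2.80) = 3.28 × 0.6100 = 2.001 A.

I ≈ 2.00 A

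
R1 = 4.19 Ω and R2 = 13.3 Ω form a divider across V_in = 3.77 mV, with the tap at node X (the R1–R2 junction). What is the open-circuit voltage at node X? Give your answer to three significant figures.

V_th ≈ 2.87 mV

V_th is the unloaded tap voltage: V_in · R2/(R1+R2) = 3.77 × 0.7604 = 2.867 mV.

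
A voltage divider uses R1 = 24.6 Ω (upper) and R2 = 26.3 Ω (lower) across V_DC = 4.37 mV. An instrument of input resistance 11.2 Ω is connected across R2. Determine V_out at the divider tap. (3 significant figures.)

The load sits in parallel with R2, giving an effective lower resistance R2' = R2·R_L/(R2+R_L) = 7.855 Ω.
Then V_out = V_DC · R2'/(R1 + R2') = 4.37 × 7.855/32.45 = 1.058 mV.

V_out ≈ 1.06 mV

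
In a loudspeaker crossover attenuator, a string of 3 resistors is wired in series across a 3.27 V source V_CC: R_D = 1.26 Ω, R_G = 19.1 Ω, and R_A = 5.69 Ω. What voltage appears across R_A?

ΣR = 1.26 + 19.1 + 5.69 = 26.05 Ω.
By the voltage-divider rule, V = 3.27 × 5.690/26.05 = 0.7143 V.

V ≈ 0.714 V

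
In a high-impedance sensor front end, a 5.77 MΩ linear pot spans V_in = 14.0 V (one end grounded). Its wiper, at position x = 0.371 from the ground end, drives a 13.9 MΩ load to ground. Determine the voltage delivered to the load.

V_out ≈ 4.74 V

Split the track: R_lower = x·R_p = 2.141 MΩ, R_upper = (1−x)·R_p = 3.629 MΩ.
R_L loads the lower segment: effective lower R = 1.855 MΩ.
Loaded-divider output: V_out = 14.0 × 0.3382 = 4.735 V.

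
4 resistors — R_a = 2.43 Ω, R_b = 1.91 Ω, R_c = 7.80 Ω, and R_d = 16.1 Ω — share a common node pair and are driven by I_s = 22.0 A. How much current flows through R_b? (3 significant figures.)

Conductances: ΣG = 1/2.43 + 1/1.91 + 1/7.80 + 1/16.1 = 1.125 (1/Ω).
R_b takes the fraction G_k/ΣG = 0.5236/1.125 = 0.4652, so I = 22.0 × 0.4652 = 10.23 A.

I ≈ 10.2 A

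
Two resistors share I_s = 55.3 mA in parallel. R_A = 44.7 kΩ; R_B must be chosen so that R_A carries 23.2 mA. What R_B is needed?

R_B ≈ 32.3 kΩ

Two-branch current divider: I_A = I_s · R_B/(R_A + R_B).
23.2/55.3 = R_B/(R_A + R_B) → R_B = R_A · (0.4195)/(1 − 0.4195) = 44.7 × 0.7227 = 32.31 kΩ.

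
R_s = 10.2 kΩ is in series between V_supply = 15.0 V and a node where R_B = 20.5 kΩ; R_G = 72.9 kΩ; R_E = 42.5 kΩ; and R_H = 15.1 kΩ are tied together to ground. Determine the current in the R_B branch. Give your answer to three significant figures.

Combine the parallel branches: R_p = (1/20.5 + 1/72.9 + 1/42.5 + 1/15.1)⁻¹ = 6.568 kΩ.
V_A by voltage divider: V_A = 15.0 × 6.568/(10.2 + 6.568) = 5.875 V.
Branch current I = V_A/R_B = 5.875/20.5 = 0.2866 mA.
(Equivalently: I_total = 0.8946 mA, then current-divider fraction G_k/ΣG = 0.3204.)

I ≈ 0.287 mA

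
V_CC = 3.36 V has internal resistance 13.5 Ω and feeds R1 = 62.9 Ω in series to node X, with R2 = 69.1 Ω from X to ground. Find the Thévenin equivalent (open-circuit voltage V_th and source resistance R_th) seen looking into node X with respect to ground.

V_th ≈ 1.60 V, R_th ≈ 36.3 Ω

R1' = 13.5 + 62.9 = 76.40 Ω (source resistance + R1).
Open-circuit (no load on X): V_th = V_CC · R2/(R1' + R2) = 3.36 × 69.1/(76.40 + 69.1) = 1.596 V.
With V_CC suppressed (replaced by a short), R_th = R1' ‖ R2 = (76.40 × 69.1)/(76.40 + 69.1) = 36.28 Ω.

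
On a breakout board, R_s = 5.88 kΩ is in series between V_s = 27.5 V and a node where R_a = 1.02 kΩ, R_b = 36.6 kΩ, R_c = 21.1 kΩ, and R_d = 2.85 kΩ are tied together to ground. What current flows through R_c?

I ≈ 0.141 mA

Equivalent of the parallel group: R_p = 0.7112 kΩ.
V_A by voltage divider: V_A = 27.5 × 0.7112/(5.88 + 0.7112) = 2.967 V.
I(R_c) = V_A / R_c = 2.967/21.1 = 0.1406 mA.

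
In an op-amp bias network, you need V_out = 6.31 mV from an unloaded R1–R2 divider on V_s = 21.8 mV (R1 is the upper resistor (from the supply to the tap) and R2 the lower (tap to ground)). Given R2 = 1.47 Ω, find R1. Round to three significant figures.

R1 ≈ 3.61 Ω

Required fraction k = V_out/V_s = 0.2894.
R1 = R2·(1/k − 1) = 1.47 × 2.455 = 3.609 Ω.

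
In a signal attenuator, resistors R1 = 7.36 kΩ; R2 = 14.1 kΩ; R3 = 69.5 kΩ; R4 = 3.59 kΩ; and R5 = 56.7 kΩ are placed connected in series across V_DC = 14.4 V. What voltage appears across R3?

ΣR = 7.36 + 14.1 + 69.5 + 3.59 + 56.7 = 151.2 kΩ.
Voltage divider: V = V_DC · (69.50 / 151.2) = 14.4 × 0.4595 = 6.617 V.

V ≈ 6.62 V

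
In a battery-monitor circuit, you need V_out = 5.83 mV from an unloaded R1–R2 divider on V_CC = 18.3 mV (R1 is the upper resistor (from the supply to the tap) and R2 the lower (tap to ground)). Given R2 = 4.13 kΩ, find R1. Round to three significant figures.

The divider ratio is R2/(R1+R2) = 5.83/18.3 = 0.3186.
Rearranging, R1 = R2·(1−k)/k = 4.13 × 2.139 = 8.834 kΩ.

R1 ≈ 8.83 kΩ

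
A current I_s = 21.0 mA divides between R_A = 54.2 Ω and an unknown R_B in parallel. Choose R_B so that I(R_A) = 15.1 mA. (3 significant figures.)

In a two-way split, I_A/I_s = R_B/(R_A + R_B).
With f = 0.7190, R_B = R_A · f/(1−f) = 54.2 × 2.559 = 138.7 Ω.

R_B ≈ 139 Ω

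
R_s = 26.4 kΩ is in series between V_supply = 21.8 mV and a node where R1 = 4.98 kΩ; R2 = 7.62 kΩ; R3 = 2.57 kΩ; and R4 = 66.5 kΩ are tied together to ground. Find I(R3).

Equivalent of the parallel group: R_p = 1.358 kΩ.
V_A by voltage divider: V_A = 21.8 × 1.358/(26.4 + 1.358) = 1.067 mV.
Branch current I = V_A/R3 = 1.067/2.57 = 0.4151 µA.

I ≈ 0.415 µA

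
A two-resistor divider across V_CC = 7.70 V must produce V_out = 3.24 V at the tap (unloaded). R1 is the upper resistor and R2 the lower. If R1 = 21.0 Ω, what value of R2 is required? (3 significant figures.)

Required fraction k = V_out/V_CC = 0.4208.
Rearranging, R2 = R1·k/(1−k) = 21.0 × 0.7265 = 15.26 Ω.

R2 ≈ 15.3 Ω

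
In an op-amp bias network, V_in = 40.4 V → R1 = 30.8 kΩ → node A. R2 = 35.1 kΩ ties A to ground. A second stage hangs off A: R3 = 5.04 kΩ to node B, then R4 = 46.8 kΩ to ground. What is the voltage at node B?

V_B ≈ 14.8 V

Node A sees R2 in parallel with the series input of stage 2, R3 + R4 = 51.84 kΩ.
Effective lower resistance at A: R2 ‖ 51.84 = 20.93 kΩ.
So V_A = 40.4 × 0.4046 = 16.35 V.
Then the unloaded second divider: V_B = V_A × R4/(R3+R4) = 16.35 × 0.9028 = 14.76 V.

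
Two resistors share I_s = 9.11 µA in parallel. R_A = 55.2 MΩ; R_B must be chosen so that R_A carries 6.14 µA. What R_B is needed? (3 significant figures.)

R_B ≈ 114 MΩ

In a two-way split, I_A/I_s = R_B/(R_A + R_B).
6.14/9.11 = R_B/(R_A + R_B) → R_B = R_A · (0.6740)/(1 − 0.6740) = 55.2 × 2.067 = 114.1 MΩ.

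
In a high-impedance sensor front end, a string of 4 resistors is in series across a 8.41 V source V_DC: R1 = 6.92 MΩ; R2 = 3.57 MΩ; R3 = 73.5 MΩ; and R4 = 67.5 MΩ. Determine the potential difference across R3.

V ≈ 4.08 V

Series total: ΣR = 6.92 + 3.57 + 73.5 + 67.5 = 151.5 MΩ.
Voltage divider: V = V_DC · (73.50 / 151.5) = 8.41 × 0.4852 = 4.080 V.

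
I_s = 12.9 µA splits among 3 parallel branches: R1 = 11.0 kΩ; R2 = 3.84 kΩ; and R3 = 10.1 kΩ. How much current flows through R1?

Total conductance ΣG = 1/11.0 + 1/3.84 + 1/10.1 = 0.4503 (units of 1/kΩ).
Current divider: I(R1) = I_s · G_k/ΣG = 12.9 × (0.09091/0.4503) = 12.9 × 0.2019 = 2.604 µA.

I ≈ 2.60 µA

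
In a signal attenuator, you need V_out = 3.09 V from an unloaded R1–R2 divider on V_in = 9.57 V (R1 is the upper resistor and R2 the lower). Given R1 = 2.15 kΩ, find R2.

V_out/V_in = R2/(R1+R2) = 0.3229.
So R2 = R1 · V_out/(V_in − V_out) = 2.15 × 3.09/(9.57 − 3.09) = 2.15 × 0.4769 = 1.025 kΩ.

R2 ≈ 1.03 kΩ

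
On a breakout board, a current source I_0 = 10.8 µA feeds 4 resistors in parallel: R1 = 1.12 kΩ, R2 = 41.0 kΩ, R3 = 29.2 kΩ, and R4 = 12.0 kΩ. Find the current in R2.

I ≈ 0.255 µA

Conductances: ΣG = 1/1.12 + 1/41.0 + 1/29.2 + 1/12.0 = 1.035 (1/kΩ).
Current divider: I(R2) = I_0 · G_k/ΣG = 10.8 × (0.02439/1.035) = 10.8 × 0.02357 = 0.2545 µA.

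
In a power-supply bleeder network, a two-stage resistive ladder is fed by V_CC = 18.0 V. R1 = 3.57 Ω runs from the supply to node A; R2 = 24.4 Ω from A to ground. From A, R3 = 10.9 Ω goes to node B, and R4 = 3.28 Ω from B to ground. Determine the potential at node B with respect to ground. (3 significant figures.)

The second stage (R3 + R4 = 14.18 Ω) loads node A in parallel with R2.
Effective lower resistance at A: R2 ‖ 14.18 = 8.968 Ω.
First divider: V_A = V_CC · 8.968/(3.57 + 8.968) = 12.87 V.
V_B = V_A × 0.2313 = 2.978 V.

V_B ≈ 2.98 V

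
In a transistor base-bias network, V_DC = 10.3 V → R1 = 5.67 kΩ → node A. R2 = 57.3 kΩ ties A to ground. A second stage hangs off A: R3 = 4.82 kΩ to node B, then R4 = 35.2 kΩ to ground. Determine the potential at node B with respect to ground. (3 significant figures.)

V_B ≈ 7.30 V

Node A sees R2 in parallel with the series input of stage 2, R3 + R4 = 40.02 kΩ.
R2 ‖ (R3+R4) = 23.56 kΩ.
So V_A = 10.3 × 0.8060 = 8.302 V.
Then the unloaded second divider: V_B = V_A × R4/(R3+R4) = 8.302 × 0.8796 = 7.302 V.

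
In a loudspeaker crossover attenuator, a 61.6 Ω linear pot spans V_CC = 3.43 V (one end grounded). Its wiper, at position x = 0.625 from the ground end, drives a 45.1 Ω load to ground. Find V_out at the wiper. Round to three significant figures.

The pot divides into 23.10 Ω above the wiper and 38.50 Ω below.
Lower segment in parallel with the load: 38.50 ‖ 45.1 = 20.77 Ω.
Loaded-divider output: V_out = 3.43 × 0.4734 = 1.624 V.

V_out ≈ 1.62 V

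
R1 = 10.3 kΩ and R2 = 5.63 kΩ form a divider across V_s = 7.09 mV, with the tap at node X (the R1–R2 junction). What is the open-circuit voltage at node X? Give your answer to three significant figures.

V_th is the unloaded tap voltage: V_s · R2/(R1+R2) = 7.09 × 0.3534 = 2.506 mV.

V_th ≈ 2.51 mV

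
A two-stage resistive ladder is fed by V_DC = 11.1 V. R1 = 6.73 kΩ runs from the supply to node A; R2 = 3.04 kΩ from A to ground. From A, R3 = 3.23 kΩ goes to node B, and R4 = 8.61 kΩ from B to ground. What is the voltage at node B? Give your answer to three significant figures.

The second stage (R3 + R4 = 11.84 kΩ) loads node A in parallel with R2.
R2 ‖ (R3+R4) = 2.419 kΩ.
First divider: V_A = V_DC · 2.419/(6.73 + 2.419) = 2.935 V.
Stage 2 is unloaded, so V_B = V_A · R4/(R3+R4) = 2.935 × 8.61/11.84 = 2.134 V.

V_B ≈ 2.13 V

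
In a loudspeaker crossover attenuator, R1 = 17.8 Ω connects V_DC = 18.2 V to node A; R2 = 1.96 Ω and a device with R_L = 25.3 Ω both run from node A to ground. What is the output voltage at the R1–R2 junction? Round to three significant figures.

First combine the lower leg with the load: R2 ‖ R_L = 1.819 Ω.
Then V_out = V_DC · R2'/(R1 + R2') = 18.2 × 1.819/19.62 = 1.687 V.
(Unloaded it would be 1.81 V; the load pulls it down.)

V_out ≈ 1.69 V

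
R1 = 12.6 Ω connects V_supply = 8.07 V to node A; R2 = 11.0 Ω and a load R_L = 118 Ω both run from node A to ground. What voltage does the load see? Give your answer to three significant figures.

R2 ‖ R_L = (11.0 × 118)/(11.0 + 118) = 10.06 Ω.
Voltage divider with the loaded lower leg: V_out = 8.07 × 10.06/(12.6 + 10.06) = 8.07 × 0.4440 = 3.583 V.
(Unloaded it would be 3.76 V; the load pulls it down.)

V_out ≈ 3.58 V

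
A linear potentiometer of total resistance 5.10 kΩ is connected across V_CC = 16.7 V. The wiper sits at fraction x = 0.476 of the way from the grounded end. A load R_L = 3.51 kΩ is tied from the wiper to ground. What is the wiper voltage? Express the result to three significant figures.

Split the track: R_lower = x·R_p = 2.428 kΩ, R_upper = (1−x)·R_p = 2.672 kΩ.
R_L loads the lower segment: effective lower R = 1.435 kΩ.
Then V_out = V_CC · 1.435/(2.672 + 1.435) = 5.835 V.

V_out ≈ 5.83 V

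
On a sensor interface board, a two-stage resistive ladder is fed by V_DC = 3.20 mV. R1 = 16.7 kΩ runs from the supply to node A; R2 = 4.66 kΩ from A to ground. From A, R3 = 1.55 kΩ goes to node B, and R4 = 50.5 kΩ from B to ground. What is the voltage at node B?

V_B ≈ 0.633 mV

The second stage (R3 + R4 = 52.05 kΩ) loads node A in parallel with R2.
R2 ‖ (R3+R4) = 4.277 kΩ.
First divider: V_A = V_DC · 4.277/(16.7 + 4.277) = 0.6525 mV.
Then the unloaded second divider: V_B = V_A × R4/(R3+R4) = 0.6525 × 0.9702 = 0.6330 mV.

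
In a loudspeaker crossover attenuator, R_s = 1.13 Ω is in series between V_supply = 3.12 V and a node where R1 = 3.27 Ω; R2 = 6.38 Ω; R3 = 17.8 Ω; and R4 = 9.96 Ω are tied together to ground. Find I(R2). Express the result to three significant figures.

I ≈ 0.288 A

Equivalent of the parallel group: R_p = 1.615 Ω.
Node voltage V_A = V_supply · R_p/(R_s + R_p) = 3.12 × 0.5884 = 1.836 V.
Branch current I = V_A/R2 = 1.836/6.38 = 0.2877 A.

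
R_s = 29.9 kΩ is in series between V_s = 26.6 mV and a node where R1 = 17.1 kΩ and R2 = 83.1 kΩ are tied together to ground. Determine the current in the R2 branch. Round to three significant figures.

Combine the parallel branches: R_p = (1/17.1 + 1/83.1)⁻¹ = 14.18 kΩ.
V_A by voltage divider: V_A = 26.6 × 14.18/(29.9 + 14.18) = 8.558 mV.
I(R2) = V_A / R2 = 8.558/83.1 = 0.1030 µA.

I ≈ 0.103 µA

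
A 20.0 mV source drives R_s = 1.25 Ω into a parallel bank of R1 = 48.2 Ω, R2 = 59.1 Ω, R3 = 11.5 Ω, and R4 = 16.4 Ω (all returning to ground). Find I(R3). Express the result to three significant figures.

Combine the parallel branches: R_p = (1/48.2 + 1/59.1 + 1/11.5 + 1/16.4)⁻¹ = 5.388 Ω.
V_A by voltage divider: V_A = 20.0 × 5.388/(1.25 + 5.388) = 16.23 mV.
I(R3) = V_A / R3 = 16.23/11.5 = 1.412 mA.

I ≈ 1.41 mA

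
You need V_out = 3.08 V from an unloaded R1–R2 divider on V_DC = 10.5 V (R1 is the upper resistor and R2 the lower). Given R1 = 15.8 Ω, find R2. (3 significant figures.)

R2 ≈ 6.56 Ω

Required fraction k = V_out/V_DC = 0.2933.
So R2 = R1 · V_out/(V_DC − V_out) = 15.8 × 3.08/(10.5 − 3.08) = 15.8 × 0.4151 = 6.558 Ω.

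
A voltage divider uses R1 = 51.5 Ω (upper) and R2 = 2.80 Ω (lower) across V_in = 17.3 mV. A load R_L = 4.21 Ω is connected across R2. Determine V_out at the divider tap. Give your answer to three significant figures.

The load sits in parallel with R2, giving an effective lower resistance R2' = R2·R_L/(R2+R_L) = 1.682 Ω.
Then V_out = V_in · R2'/(R1 + R2') = 17.3 × 1.682/53.18 = 0.5470 mV.
(Unloaded it would be 0.892 mV; the load pulls it down.)

V_out ≈ 0.547 mV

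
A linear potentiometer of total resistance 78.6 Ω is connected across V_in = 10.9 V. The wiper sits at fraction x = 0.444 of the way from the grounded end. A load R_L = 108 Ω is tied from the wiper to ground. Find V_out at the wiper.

Lower segment x·R_p = 34.90 Ω; upper segment (1−x)·R_p = 43.70 Ω.
(x·R_p) ‖ R_L = 26.38 Ω.
Then V_out = V_in · 26.38/(43.70 + 26.38) = 4.103 V.

V_out ≈ 4.10 V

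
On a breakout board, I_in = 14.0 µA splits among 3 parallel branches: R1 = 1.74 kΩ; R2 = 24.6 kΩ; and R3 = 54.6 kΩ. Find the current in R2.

Conductances: ΣG = 1/1.74 + 1/24.6 + 1/54.6 = 0.6337 (1/kΩ).
Current divider: I(R2) = I_in · G_k/ΣG = 14.0 × (0.04065/0.6337) = 14.0 × 0.06415 = 0.8981 µA.

I ≈ 0.898 µA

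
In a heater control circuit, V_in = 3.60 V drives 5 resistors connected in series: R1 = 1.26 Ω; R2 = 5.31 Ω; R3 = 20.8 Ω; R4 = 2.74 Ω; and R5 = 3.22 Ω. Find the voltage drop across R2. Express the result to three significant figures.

V ≈ 0.574 V

Total series resistance ΣR = 1.26 + 5.31 + 20.8 + 2.74 + 3.22 = 33.33 Ω.
By the voltage-divider rule, V = 3.60 × 5.310/33.33 = 0.5735 V.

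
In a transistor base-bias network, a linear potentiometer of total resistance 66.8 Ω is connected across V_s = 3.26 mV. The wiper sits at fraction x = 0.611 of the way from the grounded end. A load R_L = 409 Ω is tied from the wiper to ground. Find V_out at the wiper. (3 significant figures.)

V_out ≈ 1.92 mV

Lower segment x·R_p = 40.81 Ω; upper segment (1−x)·R_p = 25.99 Ω.
R_L loads the lower segment: effective lower R = 37.11 Ω.
V_out = 3.26 × 37.11/(25.99 + 37.11) = 1.917 mV.
(Unloaded: V_out = x·V_s = 1.99 mV.)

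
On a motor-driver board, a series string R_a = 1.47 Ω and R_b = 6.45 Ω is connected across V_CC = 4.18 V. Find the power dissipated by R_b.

P ≈ 1.80 W

Series current I = V_CC/ΣR = 4.18/7.920 = 0.5278 A.
P(R_b) = I²·R_b = (0.5278)² × 6.45 = 1.797 W.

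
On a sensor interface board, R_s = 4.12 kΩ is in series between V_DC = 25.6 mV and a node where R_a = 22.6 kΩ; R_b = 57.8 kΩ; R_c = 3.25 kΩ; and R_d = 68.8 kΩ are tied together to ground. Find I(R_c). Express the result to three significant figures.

I ≈ 3.05 µA

Combine the parallel branches: R_p = (1/22.6 + 1/57.8 + 1/3.25 + 1/68.8)⁻¹ = 2.606 kΩ.
V_A = 25.6 × 2.606/6.726 = 9.918 mV.
I(R_c) = V_A / R_c = 9.918/3.25 = 3.052 µA.
(Equivalently: I_total = 3.806 µA, then current-divider fraction G_k/ΣG = 0.8017.)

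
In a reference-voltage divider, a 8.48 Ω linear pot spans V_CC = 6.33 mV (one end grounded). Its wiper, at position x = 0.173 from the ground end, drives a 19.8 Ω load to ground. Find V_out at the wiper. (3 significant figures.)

The pot divides into 7.013 Ω above the wiper and 1.467 Ω below.
Lower segment in parallel with the load: 1.467 ‖ 19.8 = 1.366 Ω.
V_out = 6.33 × 1.366/(7.013 + 1.366) = 1.032 mV.

V_out ≈ 1.03 mV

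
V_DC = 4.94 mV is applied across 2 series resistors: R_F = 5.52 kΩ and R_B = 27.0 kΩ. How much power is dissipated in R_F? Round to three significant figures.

The common current is I = 4.94/32.52 = 0.1519 µA.
V(R_F) = I·R = 0.8385 mV; P = V·I = 0.8385 × 0.1519 = 0.1274 nW.

P ≈ 0.127 nW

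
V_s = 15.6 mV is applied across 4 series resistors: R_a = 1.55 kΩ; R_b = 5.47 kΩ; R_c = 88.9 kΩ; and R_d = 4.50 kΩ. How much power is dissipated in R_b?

Series current I = V_s/ΣR = 15.6/100.4 = 0.1553 µA.
P(R_b) = I²·R_b = (0.1553)² × 5.47 = 0.1320 nW.

P ≈ 0.132 nW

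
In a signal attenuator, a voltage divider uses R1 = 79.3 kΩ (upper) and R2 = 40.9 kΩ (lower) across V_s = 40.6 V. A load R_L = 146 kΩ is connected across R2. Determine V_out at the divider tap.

R2 ‖ R_L = (40.9 × 146)/(40.9 + 146) = 31.95 kΩ.
Now apply the divider: V_out = 40.6 × 0.2872 = 11.66 V.

V_out ≈ 11.7 V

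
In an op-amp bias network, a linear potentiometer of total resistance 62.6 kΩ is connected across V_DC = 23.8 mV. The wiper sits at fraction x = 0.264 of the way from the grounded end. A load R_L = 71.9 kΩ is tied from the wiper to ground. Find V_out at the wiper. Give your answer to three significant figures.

V_out ≈ 5.37 mV

The pot divides into 46.07 kΩ above the wiper and 16.53 kΩ below.
R_L loads the lower segment: effective lower R = 13.44 kΩ.
V_out = 23.8 × 13.44/(46.07 + 13.44) = 5.374 mV.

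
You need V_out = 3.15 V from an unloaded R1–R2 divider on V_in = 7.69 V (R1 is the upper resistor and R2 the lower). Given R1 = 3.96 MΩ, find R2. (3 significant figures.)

The divider ratio is R2/(R1+R2) = 3.15/7.69 = 0.4096.
So R2 = R1 · V_out/(V_in − V_out) = 3.96 × 3.15/(7.69 − 3.15) = 3.96 × 0.6938 = 2.748 MΩ.

R2 ≈ 2.75 MΩ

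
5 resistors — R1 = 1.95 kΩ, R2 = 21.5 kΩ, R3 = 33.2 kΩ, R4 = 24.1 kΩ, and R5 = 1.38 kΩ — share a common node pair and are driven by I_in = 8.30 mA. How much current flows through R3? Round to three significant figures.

I ≈ 0.184 mA

Conductances: ΣG = 1/1.95 + 1/21.5 + 1/33.2 + 1/24.1 + 1/1.38 = 1.356 (1/kΩ).
R3 takes the fraction G_k/ΣG = 0.03012/1.356 = 0.02222, so I = 8.30 × 0.02222 = 0.1844 mA.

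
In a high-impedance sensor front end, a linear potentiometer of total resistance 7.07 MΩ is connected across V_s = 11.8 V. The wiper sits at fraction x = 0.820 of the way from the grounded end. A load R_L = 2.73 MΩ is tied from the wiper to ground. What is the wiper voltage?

V_out ≈ 7.00 V

The pot divides into 1.273 MΩ above the wiper and 5.797 MΩ below.
(x·R_p) ‖ R_L = 1.856 MΩ.
Then V_out = V_s · 1.856/(1.273 + 1.856) = 7.000 V.
(Unloaded: V_out = x·V_s = 9.68 V.)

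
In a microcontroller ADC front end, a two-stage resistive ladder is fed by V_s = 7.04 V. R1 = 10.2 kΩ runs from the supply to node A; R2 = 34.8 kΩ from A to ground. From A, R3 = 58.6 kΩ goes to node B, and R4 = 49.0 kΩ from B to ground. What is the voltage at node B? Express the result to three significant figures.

The second stage (R3 + R4 = 107.6 kΩ) loads node A in parallel with R2.
R2 ‖ (R3+R4) = 26.30 kΩ.
So V_A = 7.04 × 0.7205 = 5.072 V.
V_B = V_A × 0.4554 = 2.310 V.

V_B ≈ 2.31 V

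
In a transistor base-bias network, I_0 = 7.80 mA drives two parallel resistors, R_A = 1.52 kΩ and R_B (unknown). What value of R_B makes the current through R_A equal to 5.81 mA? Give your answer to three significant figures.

The fraction through R_A equals R_B/(R_A+R_B).
With f = 0.7449, R_B = R_A · f/(1−f) = 1.52 × 2.920 = 4.438 kΩ.

R_B ≈ 4.44 kΩ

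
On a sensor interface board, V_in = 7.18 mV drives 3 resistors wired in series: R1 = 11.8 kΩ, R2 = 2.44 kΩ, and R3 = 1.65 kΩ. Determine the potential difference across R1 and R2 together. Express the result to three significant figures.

V ≈ 6.43 mV

ΣR = 11.8 + 2.44 + 1.65 = 15.89 kΩ.
R_{R1..R2} = 11.8 + 2.44 = 14.24 kΩ.
Voltage divider: V = V_in · (14.24 / 15.89) = 7.18 × 0.8962 = 6.434 mV.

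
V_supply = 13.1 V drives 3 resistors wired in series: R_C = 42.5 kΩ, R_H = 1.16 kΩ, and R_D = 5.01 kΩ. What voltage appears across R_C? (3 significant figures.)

V ≈ 11.4 V

ΣR = 42.5 + 1.16 + 5.01 = 48.67 kΩ.
V = V_supply · R/ΣR = 13.1 × 0.8732 = 11.44 V.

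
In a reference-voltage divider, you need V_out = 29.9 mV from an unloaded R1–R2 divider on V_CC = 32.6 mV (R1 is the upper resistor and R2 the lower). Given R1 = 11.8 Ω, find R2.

The divider ratio is R2/(R1+R2) = 29.9/32.6 = 0.9172.
So R2 = R1 · V_out/(V_CC − V_out) = 11.8 × 29.9/(32.6 − 29.9) = 11.8 × 11.07 = 130.7 Ω.

R2 ≈ 131 Ω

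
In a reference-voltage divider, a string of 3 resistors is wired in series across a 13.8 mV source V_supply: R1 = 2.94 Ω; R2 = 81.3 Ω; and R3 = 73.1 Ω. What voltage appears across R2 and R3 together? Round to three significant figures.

Series total: ΣR = 2.94 + 81.3 + 73.1 = 157.3 Ω.
R_{R2..R3} = 81.3 + 73.1 = 154.4 Ω.
Voltage divider: V = V_supply · (154.4 / 157.3) = 13.8 × 0.9813 = 13.54 mV.

V ≈ 13.5 mV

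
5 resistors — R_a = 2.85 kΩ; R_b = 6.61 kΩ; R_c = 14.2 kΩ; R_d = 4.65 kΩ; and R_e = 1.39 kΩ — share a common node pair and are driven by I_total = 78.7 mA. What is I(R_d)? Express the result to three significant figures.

I ≈ 11.2 mA

Total conductance ΣG = 1/2.85 + 1/6.61 + 1/14.2 + 1/4.65 + 1/1.39 = 1.507 (units of 1/kΩ).
R_d takes the fraction G_k/ΣG = 0.2151/1.507 = 0.1427, so I = 78.7 × 0.1427 = 11.23 mA.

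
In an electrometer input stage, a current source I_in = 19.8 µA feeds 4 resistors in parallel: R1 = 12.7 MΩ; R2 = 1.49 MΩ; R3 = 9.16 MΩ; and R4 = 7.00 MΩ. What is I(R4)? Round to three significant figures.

I ≈ 2.82 µA

Total conductance ΣG = 1/12.7 + 1/1.49 + 1/9.16 + 1/7.00 = 1.002 (units of 1/MΩ).
Current divider: I(R4) = I_in · G_k/ΣG = 19.8 × (0.1429/1.002) = 19.8 × 0.1426 = 2.823 µA.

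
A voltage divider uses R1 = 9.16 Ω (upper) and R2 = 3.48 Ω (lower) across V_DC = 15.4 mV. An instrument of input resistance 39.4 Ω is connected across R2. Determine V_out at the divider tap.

First combine the lower leg with the load: R2 ‖ R_L = 3.198 Ω.
Voltage divider with the loaded lower leg: V_out = 15.4 × 3.198/(9.16 + 3.198) = 15.4 × 0.2588 = 3.985 mV.
(Unloaded it would be 4.24 mV; the load pulls it down.)

V_out ≈ 3.98 mV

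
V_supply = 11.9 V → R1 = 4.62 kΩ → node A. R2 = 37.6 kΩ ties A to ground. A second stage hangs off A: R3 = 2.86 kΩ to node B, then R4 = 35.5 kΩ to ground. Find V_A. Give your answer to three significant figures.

Node A sees R2 in parallel with the series input of stage 2, R3 + R4 = 38.36 kΩ.
Effective lower resistance at A: R2 ‖ 38.36 = 18.99 kΩ.
V_A = 11.9 × 18.99/(4.62 + 18.99) = 9.571 V.

V_A ≈ 9.57 V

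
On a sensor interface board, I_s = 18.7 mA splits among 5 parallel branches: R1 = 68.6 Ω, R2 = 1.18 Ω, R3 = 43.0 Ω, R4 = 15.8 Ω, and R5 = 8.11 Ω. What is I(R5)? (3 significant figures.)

I ≈ 2.15 mA

ΣG = 1/68.6 + 1/1.18 + 1/43.0 + 1/15.8 + 1/8.11 = 1.072.
By the current-divider rule, I = I_s · G_k/ΣG = 18.7 × 0.1150 = 2.151 mA.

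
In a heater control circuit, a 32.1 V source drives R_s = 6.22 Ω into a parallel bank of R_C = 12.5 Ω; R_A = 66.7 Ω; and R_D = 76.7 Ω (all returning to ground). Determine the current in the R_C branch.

I ≈ 1.54 A

Equivalent of the parallel group: R_p = 9.257 Ω.
V_A by voltage divider: V_A = 32.1 × 9.257/(6.22 + 9.257) = 19.20 V.
Branch current I = V_A/R_C = 19.20/12.5 = 1.536 A.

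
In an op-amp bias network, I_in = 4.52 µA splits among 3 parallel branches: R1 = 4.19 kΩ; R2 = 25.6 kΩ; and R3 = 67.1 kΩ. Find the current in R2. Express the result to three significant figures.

I ≈ 0.603 µA

Conductances: ΣG = 1/4.19 + 1/25.6 + 1/67.1 = 0.2926 (1/kΩ).
R2 takes the fraction G_k/ΣG = 0.03906/0.2926 = 0.1335, so I = 4.52 × 0.1335 = 0.6034 µA.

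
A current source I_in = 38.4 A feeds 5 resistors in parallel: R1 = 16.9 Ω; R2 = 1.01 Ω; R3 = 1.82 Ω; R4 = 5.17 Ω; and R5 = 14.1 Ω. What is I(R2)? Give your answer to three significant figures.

Total conductance ΣG = 1/16.9 + 1/1.01 + 1/1.82 + 1/5.17 + 1/14.1 = 1.863 (units of 1/Ω).
R2 takes the fraction G_k/ΣG = 0.9901/1.863 = 0.5314, so I = 38.4 × 0.5314 = 20.41 A.

I ≈ 20.4 A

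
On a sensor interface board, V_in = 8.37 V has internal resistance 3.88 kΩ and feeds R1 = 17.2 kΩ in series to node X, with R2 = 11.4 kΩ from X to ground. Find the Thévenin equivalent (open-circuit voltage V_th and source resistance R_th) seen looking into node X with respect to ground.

V_th ≈ 2.94 V, R_th ≈ 7.40 kΩ

R1' = 3.88 + 17.2 = 21.08 kΩ (source resistance + R1).
With X open, the divider is unloaded: V_th = 8.37 × 11.4/32.48 = 2.938 V.
With V_in suppressed (replaced by a short), R_th = R1' ‖ R2 = (21.08 × 11.4)/(21.08 + 11.4) = 7.399 kΩ.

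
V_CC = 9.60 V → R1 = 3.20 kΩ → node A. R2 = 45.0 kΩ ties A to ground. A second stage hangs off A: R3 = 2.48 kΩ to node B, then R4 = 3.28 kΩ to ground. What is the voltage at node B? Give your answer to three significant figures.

V_B ≈ 3.36 V

Node A sees R2 in parallel with the series input of stage 2, R3 + R4 = 5.760 kΩ.
R2 ‖ (R3+R4) = 5.106 kΩ.
V_A = 9.60 × 5.106/(3.20 + 5.106) = 5.902 V.
V_B = V_A × 0.5694 = 3.361 V.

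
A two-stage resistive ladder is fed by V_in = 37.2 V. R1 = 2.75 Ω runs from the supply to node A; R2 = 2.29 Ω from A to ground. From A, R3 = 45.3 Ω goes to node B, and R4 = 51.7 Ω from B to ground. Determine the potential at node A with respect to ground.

V_A ≈ 16.7 V

The second stage (R3 + R4 = 97.00 Ω) loads node A in parallel with R2.
R2 ‖ (R3+R4) = 2.237 Ω.
First divider: V_A = V_in · 2.237/(2.75 + 2.237) = 16.69 V.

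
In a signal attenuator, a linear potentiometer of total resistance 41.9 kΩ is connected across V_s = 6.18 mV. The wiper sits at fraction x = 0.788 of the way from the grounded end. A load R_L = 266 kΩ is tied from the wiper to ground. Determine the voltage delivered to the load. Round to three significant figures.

The pot divides into 8.883 kΩ above the wiper and 33.02 kΩ below.
Lower segment in parallel with the load: 33.02 ‖ 266 = 29.37 kΩ.
V_out = 6.18 × 29.37/(8.883 + 29.37) = 4.745 mV.

V_out ≈ 4.74 mV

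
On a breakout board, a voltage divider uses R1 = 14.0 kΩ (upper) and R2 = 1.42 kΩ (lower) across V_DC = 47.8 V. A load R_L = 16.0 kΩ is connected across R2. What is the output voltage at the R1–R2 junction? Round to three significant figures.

V_out ≈ 4.07 V

R2 ‖ R_L = (1.42 × 16.0)/(1.42 + 16.0) = 1.304 kΩ.
Then V_out = V_DC · R2'/(R1 + R2') = 47.8 × 1.304/15.30 = 4.074 V.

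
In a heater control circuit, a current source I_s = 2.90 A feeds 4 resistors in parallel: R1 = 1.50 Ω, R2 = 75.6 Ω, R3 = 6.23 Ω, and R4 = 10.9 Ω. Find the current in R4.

I ≈ 0.285 A

Conductances: ΣG = 1/1.50 + 1/75.6 + 1/6.23 + 1/10.9 = 0.9322 (1/Ω).
R4 takes the fraction G_k/ΣG = 0.09174/0.9322 = 0.09842, so I = 2.90 × 0.09842 = 0.2854 A.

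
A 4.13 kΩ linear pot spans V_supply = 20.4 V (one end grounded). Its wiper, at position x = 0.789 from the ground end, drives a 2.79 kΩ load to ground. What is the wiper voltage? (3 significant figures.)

Split the track: R_lower = x·R_p = 3.259 kΩ, R_upper = (1−x)·R_p = 0.8714 kΩ.
(x·R_p) ‖ R_L = 1.503 kΩ.
Then V_out = V_supply · 1.503/(0.8714 + 1.503) = 12.91 V.

V_out ≈ 12.9 V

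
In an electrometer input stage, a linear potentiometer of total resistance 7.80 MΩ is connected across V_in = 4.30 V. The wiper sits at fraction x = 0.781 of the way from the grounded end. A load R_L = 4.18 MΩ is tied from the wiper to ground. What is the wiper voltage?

The pot divides into 1.708 MΩ above the wiper and 6.092 MΩ below.
R_L loads the lower segment: effective lower R = 2.479 MΩ.
Then V_out = V_in · 2.479/(1.708 + 2.479) = 2.546 V.
(Unloaded: V_out = x·V_in = 3.36 V.)

V_out ≈ 2.55 V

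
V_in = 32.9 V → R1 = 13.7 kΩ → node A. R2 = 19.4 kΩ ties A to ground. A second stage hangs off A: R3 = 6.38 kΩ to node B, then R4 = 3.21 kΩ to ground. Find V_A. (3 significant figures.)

Looking into the second stage from A: R3 + R4 = 9.590 kΩ appears in parallel with R2.
Effective lower resistance at A: R2 ‖ 9.590 = 6.418 kΩ.
So V_A = 32.9 × 0.3190 = 10.50 V.

V_A ≈ 10.5 V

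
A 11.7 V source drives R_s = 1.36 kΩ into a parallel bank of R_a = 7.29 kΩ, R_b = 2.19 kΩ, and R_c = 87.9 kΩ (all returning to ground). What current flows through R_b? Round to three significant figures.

Parallel bank: R_p = 1/(1/7.29 + 1/2.19 + 1/87.9) = 1.652 kΩ.
V_A by voltage divider: V_A = 11.7 × 1.652/(1.36 + 1.652) = 6.418 V.
I(R_b) = V_A / R_b = 6.418/2.19 = 2.931 mA.

I ≈ 2.93 mA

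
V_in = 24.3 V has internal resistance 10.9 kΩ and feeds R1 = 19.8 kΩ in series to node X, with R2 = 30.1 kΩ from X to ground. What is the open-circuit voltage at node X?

V_th ≈ 12.0 V

R1' = 10.9 + 19.8 = 30.70 kΩ (source resistance + R1).
V_th is the unloaded tap voltage: V_in · R2/(R1'+R2) = 24.3 × 0.4951 = 12.03 V.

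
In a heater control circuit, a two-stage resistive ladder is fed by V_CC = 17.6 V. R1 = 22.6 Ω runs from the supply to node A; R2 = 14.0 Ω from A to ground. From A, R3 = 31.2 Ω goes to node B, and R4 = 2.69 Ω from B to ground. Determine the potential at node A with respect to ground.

V_A ≈ 5.36 V

The second stage (R3 + R4 = 33.89 Ω) loads node A in parallel with R2.
R2 ‖ (R3+R4) = 9.907 Ω.
V_A = 17.6 × 9.907/(22.6 + 9.907) = 5.364 V.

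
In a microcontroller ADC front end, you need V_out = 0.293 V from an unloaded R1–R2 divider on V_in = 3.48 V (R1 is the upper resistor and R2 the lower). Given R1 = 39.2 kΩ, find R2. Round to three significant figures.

R2 ≈ 3.60 kΩ

The divider ratio is R2/(R1+R2) = 0.293/3.48 = 0.08420.
R2 = R1 · 0.08420/(1 − 0.08420) = 3.604 kΩ.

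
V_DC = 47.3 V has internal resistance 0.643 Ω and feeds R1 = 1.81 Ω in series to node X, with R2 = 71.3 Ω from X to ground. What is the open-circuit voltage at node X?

V_th ≈ 45.7 V

R1' = 0.643 + 1.81 = 2.453 Ω (source resistance + R1).
With X open, the divider is unloaded: V_th = 47.3 × 71.3/73.75 = 45.73 V.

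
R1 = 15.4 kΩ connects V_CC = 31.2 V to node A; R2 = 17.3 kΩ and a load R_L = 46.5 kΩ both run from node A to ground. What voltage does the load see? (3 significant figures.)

The load sits in parallel with R2, giving an effective lower resistance R2' = R2·R_L/(R2+R_L) = 12.61 kΩ.
Voltage divider with the loaded lower leg: V_out = 31.2 × 12.61/(15.4 + 12.61) = 31.2 × 0.4502 = 14.05 V.

V_out ≈ 14.0 V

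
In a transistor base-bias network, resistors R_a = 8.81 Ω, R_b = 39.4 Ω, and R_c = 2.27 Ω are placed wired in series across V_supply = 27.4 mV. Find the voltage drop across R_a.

Series total: ΣR = 8.81 + 39.4 + 2.27 = 50.48 Ω.
Voltage divider: V = V_supply · (8.810 / 50.48) = 27.4 × 0.1745 = 4.782 mV.

V ≈ 4.78 mV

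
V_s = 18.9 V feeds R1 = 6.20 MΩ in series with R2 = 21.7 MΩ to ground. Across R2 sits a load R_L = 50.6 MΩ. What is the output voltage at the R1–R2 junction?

V_out ≈ 13.4 V

R2 ‖ R_L = (21.7 × 50.6)/(21.7 + 50.6) = 15.19 MΩ.
Voltage divider with the loaded lower leg: V_out = 18.9 × 15.19/(6.20 + 15.19) = 18.9 × 0.7101 = 13.42 V.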